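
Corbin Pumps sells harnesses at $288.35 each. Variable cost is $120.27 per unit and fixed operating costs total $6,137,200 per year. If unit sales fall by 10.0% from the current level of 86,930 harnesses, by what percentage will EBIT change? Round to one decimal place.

Contribution at this volume is 86,930 × $168.08 = $14,611,194.40.
EBIT = $14,611,194.40 − $6,137,200 = $8,473,994.40.
DOL = contribution ÷ EBIT = $14,611,194.40 ÷ $8,473,994.40 = 1.7242.
Operating income changes by 1.7242 × -10.0% = -17.2%.

-17.2%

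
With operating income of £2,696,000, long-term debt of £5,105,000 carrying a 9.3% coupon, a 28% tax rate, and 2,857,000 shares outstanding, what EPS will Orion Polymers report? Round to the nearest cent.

£0.56

Interest = £474,765.00, so EBT = £2,696,000 − £474,765.00 = £2,221,235.00.
After tax at 28%: net income = £2,221,235.00 × 0.72 = £1,599,289.20.
EPS = £1,599,289.20 ÷ 2,857,000 = £0.56.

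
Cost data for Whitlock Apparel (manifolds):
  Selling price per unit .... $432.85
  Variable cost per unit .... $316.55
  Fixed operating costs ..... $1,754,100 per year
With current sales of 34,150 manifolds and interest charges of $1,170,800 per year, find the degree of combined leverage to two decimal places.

3.79

Total contribution margin = 34,150 × $116.30 = $3,971,645.00.
EBIT = $3,971,645.00 − $1,754,100 = $2,217,545.00. Interest = $1,170,800.00.
DOL = $3,971,645.00 ÷ $2,217,545.00 = 1.7910; DFL = $2,217,545.00 ÷ $1,046,745.00 = 2.1185.
Combined leverage = 1.7910 × 2.1185 = 3.7942.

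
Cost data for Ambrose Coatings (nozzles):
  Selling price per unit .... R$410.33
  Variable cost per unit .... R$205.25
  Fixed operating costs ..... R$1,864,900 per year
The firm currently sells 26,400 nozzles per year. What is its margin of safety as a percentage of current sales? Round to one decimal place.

65.6%

Each unit contributes R$410.33 − R$205.25 = R$205.08. Break-even units = R$1,864,900 ÷ R$205.08 = 9,093.52; break-even revenue = 9,093.52 × R$410.33 = R$3,731,345.90.
Actual sales revenue = 26,400 × R$410.33 = R$10,832,712.00.
Margin of safety = (R$10,832,712.00 − R$3,731,345.90) ÷ R$10,832,712.00 = 65.6%.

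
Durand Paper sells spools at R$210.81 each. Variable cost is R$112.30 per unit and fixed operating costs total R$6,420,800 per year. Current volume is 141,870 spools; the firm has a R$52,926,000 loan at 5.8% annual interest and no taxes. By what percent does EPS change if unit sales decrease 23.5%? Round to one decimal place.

-73.2%

At 141,870 units, contribution = 141,870 × R$98.51 = R$13,975,613.70.
Operating income = contribution − fixed costs = R$13,975,613.70 − R$6,420,800 = R$7,554,813.70.
After interest of R$3,069,708.00, pre-tax earnings = R$4,485,105.70.
DCL = total CM / (EBIT − I) = R$13,975,613.70 / R$4,485,105.70 = 3.1160.
EPS therefore changes by 3.1160 × (-23.5%) = -73.2%.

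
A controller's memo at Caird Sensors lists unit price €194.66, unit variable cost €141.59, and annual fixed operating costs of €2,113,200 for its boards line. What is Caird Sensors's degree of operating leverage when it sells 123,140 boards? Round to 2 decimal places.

At 123,140 units, contribution = 123,140 × €53.07 = €6,535,039.80.
Operating income = contribution − fixed costs = €6,535,039.80 − €2,113,200 = €4,421,839.80.
So DOL = total CM / EBIT = €6,535,039.80 / €4,421,839.80 = 1.4779.

1.48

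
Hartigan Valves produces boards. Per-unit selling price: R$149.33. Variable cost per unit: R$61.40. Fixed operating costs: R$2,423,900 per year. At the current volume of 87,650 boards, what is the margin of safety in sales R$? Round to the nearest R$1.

R$8,972,307

Contribution margin per unit = R$149.33 − R$61.40 = R$87.93. Break-even units = R$2,423,900 ÷ R$87.93 = 27,566.25; break-even revenue = 27,566.25 × R$149.33 = R$4,116,467.50.
Actual sales revenue = 87,650 × R$149.33 = R$13,088,774.50.
Margin of safety = R$13,088,774.50 − R$4,116,467.50 = R$8,972,307.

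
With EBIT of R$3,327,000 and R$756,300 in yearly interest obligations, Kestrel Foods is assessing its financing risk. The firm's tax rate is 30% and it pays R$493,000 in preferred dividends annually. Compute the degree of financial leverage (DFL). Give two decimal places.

1.78

Annual interest charges come to R$756,300.00.
Preferred dividends grossed up pre-tax: R$493,000 / (1 − 0.30) = R$704,285.71.
DFL = EBIT ÷ [EBIT − I − D_p/(1−t)] = R$3,327,000 ÷ [R$3,327,000 − R$756,300.00 − R$704,285.71] = R$3,327,000 ÷ R$1,866,414.29 = 1.7826.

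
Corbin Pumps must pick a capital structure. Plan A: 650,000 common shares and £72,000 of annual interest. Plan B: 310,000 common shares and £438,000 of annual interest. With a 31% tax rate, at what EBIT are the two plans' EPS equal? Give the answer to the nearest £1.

£771,706

At indifference, (EBIT − 72,000)(1 − t)/650,000 = (EBIT − 438,000)(1 − t)/310,000.
Cancelling (1 − t) and cross-multiplying: 310,000·(EBIT − 72,000) = 650,000·(EBIT − 438,000).
EBIT × (650,000 − 310,000) = 438,000 × 650,000 − 72,000 × 310,000 = 262,380,000,000, so EBIT = 262,380,000,000 ÷ 340,000 = 771,705.88.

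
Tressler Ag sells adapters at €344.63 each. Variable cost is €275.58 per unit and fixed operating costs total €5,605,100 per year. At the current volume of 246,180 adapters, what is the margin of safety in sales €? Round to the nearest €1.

€56,865,842

Each unit contributes €344.63 − €275.58 = €69.05. Break-even units = €5,605,100 ÷ €69.05 = 81,174.51; break-even revenue = 81,174.51 × €344.63 = €27,975,171.80.
Actual sales revenue = 246,180 × €344.63 = €84,841,013.40.
Margin of safety = €84,841,013.40 − €27,975,171.80 = €56,865,842.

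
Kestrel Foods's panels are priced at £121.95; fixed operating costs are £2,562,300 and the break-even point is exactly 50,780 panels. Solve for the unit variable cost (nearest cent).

£71.49

At break-even, FC = Q × (P − VC), so P − VC = £2,562,300 ÷ 50,780 = £50.4588.
Variable cost per unit = £121.95 − £50.4588 = £71.49.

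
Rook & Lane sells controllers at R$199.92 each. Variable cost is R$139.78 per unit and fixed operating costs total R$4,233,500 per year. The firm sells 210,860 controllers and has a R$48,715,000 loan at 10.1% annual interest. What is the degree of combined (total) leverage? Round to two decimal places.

Total contribution margin = 210,860 × R$60.14 = R$12,681,120.40.
EBIT = R$12,681,120.40 − R$4,233,500 = R$8,447,620.40. Interest = R$4,920,215.00.
DOL = R$12,681,120.40 ÷ R$8,447,620.40 = 1.5011; DFL = R$8,447,620.40 ÷ R$3,527,405.40 = 2.3949.
Combined leverage = 1.5011 × 2.3949 = 3.5950.

3.60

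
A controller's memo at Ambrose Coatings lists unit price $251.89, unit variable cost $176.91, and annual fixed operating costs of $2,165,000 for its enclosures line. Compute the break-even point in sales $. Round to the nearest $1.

$7,273,164

Contribution margin per unit = $251.89 − $176.91 = $74.98, a CM ratio of $74.98 ÷ $251.89 = 0.2977.
Break-even sales = FC ÷ CM ratio = $2,165,000 × $251.89 / $74.98 = $7,273,164.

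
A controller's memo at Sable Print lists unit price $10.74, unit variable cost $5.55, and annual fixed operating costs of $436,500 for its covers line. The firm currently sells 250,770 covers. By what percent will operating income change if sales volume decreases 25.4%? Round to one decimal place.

Contribution at this volume is 250,770 × $5.19 = $1,301,496.30.
Operating income = contribution − fixed costs = $1,301,496.30 − $436,500 = $864,996.30.
DOL = contribution ÷ EBIT = $1,301,496.30 ÷ $864,996.30 = 1.5046.
Operating income changes by 1.5046 × -25.4% = -38.2%.

-38.2%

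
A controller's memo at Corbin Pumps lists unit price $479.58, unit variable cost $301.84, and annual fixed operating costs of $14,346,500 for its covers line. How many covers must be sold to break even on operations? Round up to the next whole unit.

Each unit contributes $479.58 − $301.84 = $177.74.
Break-even volume = fixed costs ÷ CM per unit = $14,346,500 ÷ $177.74 = 80,716.21, so 80,717 covers.

80,717 covers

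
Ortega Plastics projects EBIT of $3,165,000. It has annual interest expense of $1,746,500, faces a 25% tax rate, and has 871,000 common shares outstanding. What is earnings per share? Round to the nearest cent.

Interest = $1,746,500.00, so EBT = $3,165,000 − $1,746,500.00 = $1,418,500.00.
Net income = $1,418,500.00 × (1 − 0.25) = $1,063,875.00.
Per share: $1,063,875.00 / 871,000 shares = $1.22.

$1.22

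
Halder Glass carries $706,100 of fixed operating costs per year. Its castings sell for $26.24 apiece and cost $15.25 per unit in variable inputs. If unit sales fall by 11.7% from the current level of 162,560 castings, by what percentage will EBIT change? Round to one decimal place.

Contribution at this volume is 162,560 × $10.99 = $1,786,534.40.
EBIT = $1,786,534.40 − $706,100 = $1,080,434.40.
So DOL = total CM / EBIT = $1,786,534.40 / $1,080,434.40 = 1.6535.
%ΔEBIT = DOL × %ΔSales = 1.6535 × -11.7% = -19.3%.

-19.3%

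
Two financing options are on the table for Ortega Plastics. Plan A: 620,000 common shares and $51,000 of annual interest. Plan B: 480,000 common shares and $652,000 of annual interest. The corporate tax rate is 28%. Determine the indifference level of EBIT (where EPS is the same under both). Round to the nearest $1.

$2,712,571

At indifference, (EBIT − 51,000)(1 − t)/620,000 = (EBIT − 652,000)(1 − t)/480,000.
Cancelling (1 − t) and cross-multiplying: 480,000·(EBIT − 51,000) = 620,000·(EBIT − 652,000).
EBIT × (620,000 − 480,000) = 652,000 × 620,000 − 51,000 × 480,000 = 379,760,000,000, so EBIT = 379,760,000,000 ÷ 140,000 = 2,712,571.43.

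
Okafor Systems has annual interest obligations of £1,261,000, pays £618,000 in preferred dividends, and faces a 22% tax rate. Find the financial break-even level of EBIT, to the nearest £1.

£2,053,308

Grossing the preferred dividend up to pre-tax terms: £618,000 / (1 − 0.22) = £792,307.69.
EPS = 0 when EBIT covers interest plus the pre-tax preferred burden: £1,261,000 + £792,307.69 = £2,053,307.69.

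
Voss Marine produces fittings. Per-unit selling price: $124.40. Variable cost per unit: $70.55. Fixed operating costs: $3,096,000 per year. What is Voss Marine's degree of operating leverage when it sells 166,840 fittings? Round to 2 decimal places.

At 166,840 units, contribution = 166,840 × $53.85 = $8,984,334.00.
EBIT = $8,984,334.00 − $3,096,000 = $5,888,334.00.
DOL = contribution ÷ EBIT = $8,984,334.00 ÷ $5,888,334.00 = 1.5258.

1.53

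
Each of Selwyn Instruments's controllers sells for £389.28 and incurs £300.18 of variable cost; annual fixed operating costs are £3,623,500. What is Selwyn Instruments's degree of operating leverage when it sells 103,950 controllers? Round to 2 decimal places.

At 103,950 units, contribution = 103,950 × £89.10 = £9,261,945.00.
Subtracting fixed costs: EBIT = £9,261,945.00 − £3,623,500 = £5,638,445.00.
Degree of operating leverage = £9,261,945.00 / £5,638,445.00 = 1.6426.

1.64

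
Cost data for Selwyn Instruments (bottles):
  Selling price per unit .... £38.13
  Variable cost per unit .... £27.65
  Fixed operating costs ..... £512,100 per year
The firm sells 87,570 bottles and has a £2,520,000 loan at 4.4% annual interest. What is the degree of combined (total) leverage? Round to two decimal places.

Total contribution margin = 87,570 × £10.48 = £917,733.60.
EBIT = £917,733.60 − £512,100 = £405,633.60. Interest = £110,880.00.
DOL = £917,733.60 ÷ £405,633.60 = 2.2625; DFL = £405,633.60 ÷ £294,753.60 = 1.3762.
Combined leverage = 2.2625 × 1.3762 = 3.1137.

3.11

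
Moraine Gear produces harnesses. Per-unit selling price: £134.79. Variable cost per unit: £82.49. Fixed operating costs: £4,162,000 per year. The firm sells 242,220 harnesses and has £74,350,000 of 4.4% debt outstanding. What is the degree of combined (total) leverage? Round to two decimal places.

2.42

Total contribution margin = 242,220 × £52.30 = £12,668,106.00.
EBIT = £12,668,106.00 − £4,162,000 = £8,506,106.00. Interest = £3,271,400.00, so EBIT − I = £5,234,706.00.
DCL = contribution ÷ (EBIT − I) = £12,668,106.00 ÷ £5,234,706.00 = 2.4200.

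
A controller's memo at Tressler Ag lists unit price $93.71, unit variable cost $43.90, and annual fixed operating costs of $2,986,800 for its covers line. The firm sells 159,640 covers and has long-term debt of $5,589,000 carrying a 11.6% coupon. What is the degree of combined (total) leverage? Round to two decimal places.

1.84

Contribution at this volume is 159,640 × $49.81 = $7,951,668.40.
EBIT = $7,951,668.40 − $2,986,800 = $4,964,868.40. Interest = $648,324.00.
DOL = $7,951,668.40 ÷ $4,964,868.40 = 1.6016; DFL = $4,964,868.40 ÷ $4,316,544.40 = 1.1502.
DCL = DOL × DFL = 1.6016 × 1.1502 = 1.8422.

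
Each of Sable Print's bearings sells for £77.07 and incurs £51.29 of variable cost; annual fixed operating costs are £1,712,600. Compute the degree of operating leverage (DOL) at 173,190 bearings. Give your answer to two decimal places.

Total contribution margin = 173,190 × £25.78 = £4,464,838.20.
Operating income = contribution − fixed costs = £4,464,838.20 − £1,712,600 = £2,752,238.20.
Degree of operating leverage = £4,464,838.20 / £2,752,238.20 = 1.6223.

1.62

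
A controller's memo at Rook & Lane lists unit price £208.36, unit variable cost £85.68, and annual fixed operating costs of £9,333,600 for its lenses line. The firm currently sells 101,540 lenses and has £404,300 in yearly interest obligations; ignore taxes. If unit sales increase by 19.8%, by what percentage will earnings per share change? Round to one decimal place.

+90.7%

Contribution at this volume is 101,540 × £122.68 = £12,456,927.20.
Subtracting fixed costs: EBIT = £12,456,927.20 − £9,333,600 = £3,123,327.20.
Interest = £404,300.00, so EBIT − I = £2,719,027.20.
DCL = total CM / (EBIT − I) = £12,456,927.20 / £2,719,027.20 = 4.5814.
EPS therefore changes by 4.5814 × (+19.8%) = +90.7%.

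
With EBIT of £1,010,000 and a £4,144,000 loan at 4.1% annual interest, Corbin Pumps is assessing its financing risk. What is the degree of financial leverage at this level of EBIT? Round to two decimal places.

Interest = £169,904.00.
DFL = EBIT ÷ (EBIT − I) = £1,010,000 ÷ (£1,010,000 − £169,904.00) = £1,010,000 ÷ £840,096.00 = 1.2022.

1.20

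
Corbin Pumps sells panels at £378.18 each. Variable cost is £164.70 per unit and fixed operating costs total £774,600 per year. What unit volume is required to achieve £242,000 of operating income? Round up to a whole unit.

4,763 panels

Unit CM = price − variable cost = £378.18 − £164.70 = £213.48.
Required volume = (fixed costs + target profit) ÷ CM = (£774,600 + £242,000) ÷ £213.48 = 4,762.04, so 4,763 panels.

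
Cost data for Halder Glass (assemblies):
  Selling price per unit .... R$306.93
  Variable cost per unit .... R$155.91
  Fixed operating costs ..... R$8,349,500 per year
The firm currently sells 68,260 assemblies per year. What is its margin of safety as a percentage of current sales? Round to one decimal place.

Unit CM = price − variable cost = R$306.93 − R$155.91 = R$151.02. Break-even units = R$8,349,500 ÷ R$151.02 = 55,287.38; break-even revenue = 55,287.38 × R$306.93 = R$16,969,355.28.
Actual sales revenue = 68,260 × R$306.93 = R$20,951,041.80.
Margin of safety = (R$20,951,041.80 − R$16,969,355.28) ÷ R$20,951,041.80 = 19.0%.

19.0%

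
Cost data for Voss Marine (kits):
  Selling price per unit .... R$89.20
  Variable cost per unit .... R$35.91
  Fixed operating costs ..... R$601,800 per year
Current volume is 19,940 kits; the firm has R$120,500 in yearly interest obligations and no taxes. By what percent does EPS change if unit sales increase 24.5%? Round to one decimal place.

Contribution at this volume is 19,940 × R$53.29 = R$1,062,602.60.
Subtracting fixed costs: EBIT = R$1,062,602.60 − R$601,800 = R$460,802.60.
Interest = R$120,500.00, so EBIT − I = R$340,302.60.
Degree of combined leverage = contribution ÷ (EBIT − I) = R$1,062,602.60 ÷ R$340,302.60 = 3.1225.
%ΔEPS = DCL × %ΔSales = 3.1225 × +24.5% = +76.5%.

+76.5%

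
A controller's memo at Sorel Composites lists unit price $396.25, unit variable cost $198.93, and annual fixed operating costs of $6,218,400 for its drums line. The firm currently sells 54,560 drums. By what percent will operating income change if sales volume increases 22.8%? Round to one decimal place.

+54.0%

Contribution at this volume is 54,560 × $197.32 = $10,765,779.20.
EBIT = $10,765,779.20 − $6,218,400 = $4,547,379.20.
So DOL = total CM / EBIT = $10,765,779.20 / $4,547,379.20 = 2.3675.
%ΔEBIT = DOL × %ΔSales = 2.3675 × +22.8% = +54.0%.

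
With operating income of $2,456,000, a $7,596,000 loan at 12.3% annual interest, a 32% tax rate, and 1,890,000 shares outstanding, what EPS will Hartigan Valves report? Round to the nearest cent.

$0.55

Pre-tax income = $2,456,000 − $934,308.00 = $1,521,692.00.
After tax at 32%: net income = $1,521,692.00 × 0.68 = $1,034,750.56.
Per share: $1,034,750.56 / 1,890,000 shares = $0.55.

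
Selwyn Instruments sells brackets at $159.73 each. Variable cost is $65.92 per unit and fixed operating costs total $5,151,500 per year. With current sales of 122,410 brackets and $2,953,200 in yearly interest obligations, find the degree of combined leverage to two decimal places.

Contribution at this volume is 122,410 × $93.81 = $11,483,282.10.
EBIT = $11,483,282.10 − $5,151,500 = $6,331,782.10. Interest = $2,953,200.00, so EBIT − I = $3,378,582.10.
Degree of total leverage = total CM / (EBIT − interest) = $11,483,282.10 / $3,378,582.10 = 3.3988.

3.40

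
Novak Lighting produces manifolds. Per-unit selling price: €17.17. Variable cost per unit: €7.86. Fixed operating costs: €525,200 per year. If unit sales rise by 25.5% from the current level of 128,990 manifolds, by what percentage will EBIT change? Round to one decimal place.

+45.3%

At 128,990 units, contribution = 128,990 × €9.31 = €1,200,896.90.
Subtracting fixed costs: EBIT = €1,200,896.90 − €525,200 = €675,696.90.
DOL = contribution ÷ EBIT = €1,200,896.90 ÷ €675,696.90 = 1.7773.
Operating income changes by 1.7773 × +25.5% = +45.3%.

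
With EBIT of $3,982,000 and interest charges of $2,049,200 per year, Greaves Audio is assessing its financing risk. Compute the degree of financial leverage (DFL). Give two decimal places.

Annual interest charges come to $2,049,200.00.
DFL = EBIT ÷ (EBIT − I) = $3,982,000 ÷ ($3,982,000 − $2,049,200.00) = $3,982,000 ÷ $1,932,800.00 = 2.0602.

2.06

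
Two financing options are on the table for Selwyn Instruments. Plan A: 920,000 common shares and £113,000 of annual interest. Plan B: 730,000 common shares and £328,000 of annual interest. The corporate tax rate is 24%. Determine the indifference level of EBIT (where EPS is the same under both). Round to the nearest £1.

£1,154,053

Set EPS_A = EPS_B: (EBIT − £113,000)(1 − 0.24) ÷ 920,000 = (EBIT − £328,000)(1 − 0.24) ÷ 730,000.
Cancelling (1 − t) and cross-multiplying: 730,000·(EBIT − 113,000) = 920,000·(EBIT − 328,000).
Solving, EBIT = (328,000·920,000 − 113,000·730,000) / (920,000 − 730,000) = 219,270,000,000 / 190,000 = 1,154,052.63.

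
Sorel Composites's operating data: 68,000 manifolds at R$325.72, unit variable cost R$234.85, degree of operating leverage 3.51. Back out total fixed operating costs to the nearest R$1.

Contribution at this volume is 68,000 × R$90.87 = R$6,179,160.00.
Since DOL = CM ÷ EBIT, EBIT = R$6,179,160.00 ÷ 3.51 = R$1,760,444.44.
Fixed costs = CM − EBIT = R$6,179,160.00 − R$1,760,444.44 = R$4,418,716.

R$4,418,716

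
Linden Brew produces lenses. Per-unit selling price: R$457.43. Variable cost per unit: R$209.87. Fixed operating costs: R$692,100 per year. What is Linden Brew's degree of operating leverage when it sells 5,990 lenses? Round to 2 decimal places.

1.88

At 5,990 units, contribution = 5,990 × R$247.56 = R$1,482,884.40.
Subtracting fixed costs: EBIT = R$1,482,884.40 − R$692,100 = R$790,784.40.
DOL = contribution ÷ EBIT = R$1,482,884.40 ÷ R$790,784.40 = 1.8752.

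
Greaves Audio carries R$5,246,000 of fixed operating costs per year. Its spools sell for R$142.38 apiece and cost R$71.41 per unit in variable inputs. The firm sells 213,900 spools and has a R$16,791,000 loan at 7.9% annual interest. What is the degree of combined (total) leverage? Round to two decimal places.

1.76

Total contribution margin = 213,900 × R$70.97 = R$15,180,483.00.
EBIT = R$15,180,483.00 − R$5,246,000 = R$9,934,483.00. Interest = R$1,326,489.00.
DOL = R$15,180,483.00 ÷ R$9,934,483.00 = 1.5281; DFL = R$9,934,483.00 ÷ R$8,607,994.00 = 1.1541.
Combined leverage = 1.5281 × 1.1541 = 1.7636.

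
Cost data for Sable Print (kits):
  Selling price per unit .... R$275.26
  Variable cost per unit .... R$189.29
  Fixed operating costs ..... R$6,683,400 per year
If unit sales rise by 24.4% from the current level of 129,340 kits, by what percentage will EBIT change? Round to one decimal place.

+61.2%

At 129,340 units, contribution = 129,340 × R$85.97 = R$11,119,359.80.
Subtracting fixed costs: EBIT = R$11,119,359.80 − R$6,683,400 = R$4,435,959.80.
So DOL = total CM / EBIT = R$11,119,359.80 / R$4,435,959.80 = 2.5066.
%ΔEBIT = DOL × %ΔSales = 2.5066 × +24.4% = +61.2%.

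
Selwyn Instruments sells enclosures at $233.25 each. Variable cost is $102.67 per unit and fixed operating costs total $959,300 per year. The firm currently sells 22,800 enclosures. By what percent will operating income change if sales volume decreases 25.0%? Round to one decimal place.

At 22,800 units, contribution = 22,800 × $130.58 = $2,977,224.00.
Subtracting fixed costs: EBIT = $2,977,224.00 − $959,300 = $2,017,924.00.
So DOL = total CM / EBIT = $2,977,224.00 / $2,017,924.00 = 1.4754.
%ΔEBIT = DOL × %ΔSales = 1.4754 × -25.0% = -36.9%.

-36.9%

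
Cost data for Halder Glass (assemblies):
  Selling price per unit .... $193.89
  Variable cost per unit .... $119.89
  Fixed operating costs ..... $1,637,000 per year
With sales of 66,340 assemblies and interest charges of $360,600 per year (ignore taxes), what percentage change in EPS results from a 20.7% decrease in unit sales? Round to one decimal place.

Contribution at this volume is 66,340 × $74.00 = $4,909,160.00.
Subtracting fixed costs: EBIT = $4,909,160.00 − $1,637,000 = $3,272,160.00.
After interest of $360,600.00, pre-tax earnings = $2,911,560.00.
DCL = total CM / (EBIT − I) = $4,909,160.00 / $2,911,560.00 = 1.6861.
%ΔEPS = DCL × %ΔSales = 1.6861 × -20.7% = -34.9%.

-34.9%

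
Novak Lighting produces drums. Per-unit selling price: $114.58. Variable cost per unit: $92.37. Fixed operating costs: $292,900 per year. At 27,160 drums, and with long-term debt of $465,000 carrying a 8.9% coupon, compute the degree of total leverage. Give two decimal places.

Contribution at this volume is 27,160 × $22.21 = $603,223.60.
Subtracting fixed costs: EBIT = $603,223.60 − $292,900 = $310,323.60. Interest = $41,385.00.
DOL = $603,223.60 ÷ $310,323.60 = 1.9439; DFL = $310,323.60 ÷ $268,938.60 = 1.1539.
Combined leverage = 1.9439 × 1.1539 = 2.2431.

2.24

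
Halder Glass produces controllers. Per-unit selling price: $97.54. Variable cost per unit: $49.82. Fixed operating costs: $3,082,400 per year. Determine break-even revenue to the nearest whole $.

Contribution margin per unit = $97.54 − $49.82 = $47.72, a CM ratio of $47.72 ÷ $97.54 = 0.4892.
Break-even sales = FC ÷ CM ratio = $3,082,400 × $97.54 / $47.72 = $6,300,446.

$6,300,446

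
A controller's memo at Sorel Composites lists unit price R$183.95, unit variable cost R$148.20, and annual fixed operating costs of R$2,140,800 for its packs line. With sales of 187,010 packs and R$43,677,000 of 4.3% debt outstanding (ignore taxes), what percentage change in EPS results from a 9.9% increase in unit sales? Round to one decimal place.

+24.8%

Total contribution margin = 187,010 × R$35.75 = R$6,685,607.50.
Operating income = contribution − fixed costs = R$6,685,607.50 − R$2,140,800 = R$4,544,807.50.
After interest of R$1,878,111.00, pre-tax earnings = R$2,666,696.50.
DCL = total CM / (EBIT − I) = R$6,685,607.50 / R$2,666,696.50 = 2.5071.
EPS therefore changes by 2.5071 × (+9.9%) = +24.8%.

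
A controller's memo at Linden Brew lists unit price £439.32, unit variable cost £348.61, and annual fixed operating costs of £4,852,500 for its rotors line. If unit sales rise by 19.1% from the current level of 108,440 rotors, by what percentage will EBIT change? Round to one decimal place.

Total contribution margin = 108,440 × £90.71 = £9,836,592.40.
Operating income = contribution − fixed costs = £9,836,592.40 − £4,852,500 = £4,984,092.40.
Degree of operating leverage = £9,836,592.40 / £4,984,092.40 = 1.9736.
%ΔEBIT = DOL × %ΔSales = 1.9736 × +19.1% = +37.7%.

+37.7%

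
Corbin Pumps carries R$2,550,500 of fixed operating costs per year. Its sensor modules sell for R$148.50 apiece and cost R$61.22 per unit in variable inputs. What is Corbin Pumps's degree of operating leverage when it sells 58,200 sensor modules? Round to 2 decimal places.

Total contribution margin = 58,200 × R$87.28 = R$5,079,696.00.
EBIT = R$5,079,696.00 − R$2,550,500 = R$2,529,196.00.
DOL = contribution ÷ EBIT = R$5,079,696.00 ÷ R$2,529,196.00 = 2.0084.

2.01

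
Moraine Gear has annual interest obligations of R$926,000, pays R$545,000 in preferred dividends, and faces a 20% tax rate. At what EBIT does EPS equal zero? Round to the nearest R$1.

Grossing the preferred dividend up to pre-tax terms: R$545,000 / (1 − 0.20) = R$681,250.00.
Financial break-even EBIT = interest + D_p ÷ (1 − t) = R$926,000 + R$681,250.00 = R$1,607,250.00.

R$1,607,250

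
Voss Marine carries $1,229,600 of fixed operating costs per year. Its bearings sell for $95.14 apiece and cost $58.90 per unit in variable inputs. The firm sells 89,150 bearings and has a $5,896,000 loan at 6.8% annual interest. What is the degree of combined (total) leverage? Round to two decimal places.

At 89,150 units, contribution = 89,150 × $36.24 = $3,230,796.00.
Subtracting fixed costs: EBIT = $3,230,796.00 − $1,229,600 = $2,001,196.00. Interest = $400,928.00, so EBIT − I = $1,600,268.00.
DCL = contribution ÷ (EBIT − I) = $3,230,796.00 ÷ $1,600,268.00 = 2.0189.

2.02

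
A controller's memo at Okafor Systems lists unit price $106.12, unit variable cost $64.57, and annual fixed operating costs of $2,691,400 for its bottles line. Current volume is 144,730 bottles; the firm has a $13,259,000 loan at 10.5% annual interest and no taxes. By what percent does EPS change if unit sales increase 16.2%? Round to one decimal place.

Total contribution margin = 144,730 × $41.55 = $6,013,531.50.
EBIT = $6,013,531.50 − $2,691,400 = $3,322,131.50.
After interest of $1,392,195.00, pre-tax earnings = $1,929,936.50.
Degree of combined leverage = contribution ÷ (EBIT − I) = $6,013,531.50 ÷ $1,929,936.50 = 3.1159.
EPS therefore changes by 3.1159 × (+16.2%) = +50.5%.

+50.5%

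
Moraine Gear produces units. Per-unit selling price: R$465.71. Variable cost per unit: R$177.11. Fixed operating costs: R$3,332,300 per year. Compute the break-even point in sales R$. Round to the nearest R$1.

CM per unit = R$465.71 − R$177.11 = R$288.60; CM ratio = R$288.60 / R$465.71 = 0.6197.
Break-even revenue = fixed costs × price ÷ CM = R$3,332,300 × R$465.71 ÷ R$288.60 = R$5,377,288.

R$5,377,288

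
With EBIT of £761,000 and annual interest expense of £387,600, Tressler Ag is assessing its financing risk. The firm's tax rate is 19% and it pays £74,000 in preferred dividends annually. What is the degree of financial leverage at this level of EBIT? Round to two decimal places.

Annual interest charges come to £387,600.00.
Pre-tax preferred-dividend burden = £74,000 ÷ (1 − 0.19) = £91,358.02.
DFL = EBIT ÷ [EBIT − I − D_p/(1−t)] = £761,000 ÷ [£761,000 − £387,600.00 − £91,358.02] = £761,000 ÷ £282,041.98 = 2.6982.

2.70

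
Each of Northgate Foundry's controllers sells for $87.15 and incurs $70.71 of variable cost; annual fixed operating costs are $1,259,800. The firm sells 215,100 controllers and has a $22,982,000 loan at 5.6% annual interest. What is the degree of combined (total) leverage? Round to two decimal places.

3.57

Total contribution margin = 215,100 × $16.44 = $3,536,244.00.
Operating income = contribution − fixed costs = $3,536,244.00 − $1,259,800 = $2,276,444.00. Interest = $1,286,992.00, so EBIT − I = $989,452.00.
DCL = contribution ÷ (EBIT − I) = $3,536,244.00 ÷ $989,452.00 = 3.5739.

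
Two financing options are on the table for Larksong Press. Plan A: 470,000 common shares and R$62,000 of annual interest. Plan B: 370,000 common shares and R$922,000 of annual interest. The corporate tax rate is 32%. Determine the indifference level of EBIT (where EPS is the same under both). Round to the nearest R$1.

At indifference, (EBIT − 62,000)(1 − t)/470,000 = (EBIT − 922,000)(1 − t)/370,000.
Cancelling (1 − t) and cross-multiplying: 370,000·(EBIT − 62,000) = 470,000·(EBIT − 922,000).
Solving, EBIT = (922,000·470,000 − 62,000·370,000) / (470,000 − 370,000) = 410,400,000,000 / 100,000 = 4,104,000.00.

R$4,104,000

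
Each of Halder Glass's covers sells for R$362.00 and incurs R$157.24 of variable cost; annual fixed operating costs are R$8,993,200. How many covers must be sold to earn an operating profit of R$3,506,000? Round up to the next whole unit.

Unit CM = price − variable cost = R$362.00 − R$157.24 = R$204.76.
Need Q such that Q × R$204.76 − R$8,993,200 = R$3,506,000, i.e. Q = R$12,499,200 / R$204.76 = 61,043.17 → 61,044.

61,044 covers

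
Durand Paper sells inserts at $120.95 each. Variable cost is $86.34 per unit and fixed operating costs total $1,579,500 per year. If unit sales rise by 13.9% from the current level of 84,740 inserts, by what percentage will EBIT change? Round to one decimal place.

+30.1%

Total contribution margin = 84,740 × $34.61 = $2,932,851.40.
Operating income = contribution − fixed costs = $2,932,851.40 − $1,579,500 = $1,353,351.40.
DOL = contribution ÷ EBIT = $2,932,851.40 ÷ $1,353,351.40 = 2.1671.
Operating income changes by 2.1671 × +13.9% = +30.1%.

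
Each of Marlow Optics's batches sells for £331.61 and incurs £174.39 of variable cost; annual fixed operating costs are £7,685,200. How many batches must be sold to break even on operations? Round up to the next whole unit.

Contribution margin per unit = £331.61 − £174.39 = £157.22.
Break-even volume = fixed costs ÷ CM per unit = £7,685,200 ÷ £157.22 = 48,881.82, so 48,882 batches.

48,882 batches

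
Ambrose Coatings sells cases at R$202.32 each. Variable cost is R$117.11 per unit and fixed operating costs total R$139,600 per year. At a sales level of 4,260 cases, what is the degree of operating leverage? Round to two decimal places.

Total contribution margin = 4,260 × R$85.21 = R$362,994.60.
Operating income = contribution − fixed costs = R$362,994.60 − R$139,600 = R$223,394.60.
Degree of operating leverage = R$362,994.60 / R$223,394.60 = 1.6249.

1.62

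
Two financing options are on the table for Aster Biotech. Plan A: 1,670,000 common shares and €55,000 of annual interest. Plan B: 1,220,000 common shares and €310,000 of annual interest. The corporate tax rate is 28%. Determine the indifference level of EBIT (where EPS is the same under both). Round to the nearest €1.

€1,001,333

Set EPS_A = EPS_B: (EBIT − €55,000)(1 − 0.28) ÷ 1,670,000 = (EBIT − €310,000)(1 − 0.28) ÷ 1,220,000.
The (1 − t) factor cancels: (EBIT − 55,000) × 1,220,000 = (EBIT − 310,000) × 1,670,000.
EBIT × (1,670,000 − 1,220,000) = 310,000 × 1,670,000 − 55,000 × 1,220,000 = 450,600,000,000, so EBIT = 450,600,000,000 ÷ 450,000 = 1,001,333.33.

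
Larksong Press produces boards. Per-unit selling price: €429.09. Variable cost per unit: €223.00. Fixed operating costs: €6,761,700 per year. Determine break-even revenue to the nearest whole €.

€14,078,208

CM per unit = €429.09 − €223.00 = €206.09; CM ratio = €206.09 / €429.09 = 0.4803.
Break-even sales = FC ÷ CM ratio = €6,761,700 × €429.09 / €206.09 = €14,078,208.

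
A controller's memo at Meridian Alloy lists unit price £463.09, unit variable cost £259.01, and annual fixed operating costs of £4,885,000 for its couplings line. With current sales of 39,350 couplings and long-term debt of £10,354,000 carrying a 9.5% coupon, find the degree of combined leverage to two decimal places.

Total contribution margin = 39,350 × £204.08 = £8,030,548.00.
EBIT = £8,030,548.00 − £4,885,000 = £3,145,548.00. Interest = £983,630.00.
DOL = £8,030,548.00 ÷ £3,145,548.00 = 2.5530; DFL = £3,145,548.00 ÷ £2,161,918.00 = 1.4550.
Combined leverage = 2.5530 × 1.4550 = 3.7146.

3.71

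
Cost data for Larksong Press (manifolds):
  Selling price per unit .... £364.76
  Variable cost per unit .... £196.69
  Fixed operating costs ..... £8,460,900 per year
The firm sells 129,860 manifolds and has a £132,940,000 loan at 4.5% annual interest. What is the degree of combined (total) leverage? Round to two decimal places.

2.96

Contribution at this volume is 129,860 × £168.07 = £21,825,570.20.
Subtracting fixed costs: EBIT = £21,825,570.20 − £8,460,900 = £13,364,670.20. Interest = £5,982,300.00, so EBIT − I = £7,382,370.20.
DCL = contribution ÷ (EBIT − I) = £21,825,570.20 ÷ £7,382,370.20 = 2.9564.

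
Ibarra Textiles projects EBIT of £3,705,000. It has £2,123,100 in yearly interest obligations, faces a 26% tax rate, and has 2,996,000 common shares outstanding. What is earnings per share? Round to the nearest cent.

£0.39

Interest = £2,123,100.00, so EBT = £3,705,000 − £2,123,100.00 = £1,581,900.00.
Net income = £1,581,900.00 × (1 − 0.26) = £1,170,606.00.
EPS = £1,170,606.00 ÷ 2,996,000 = £0.39.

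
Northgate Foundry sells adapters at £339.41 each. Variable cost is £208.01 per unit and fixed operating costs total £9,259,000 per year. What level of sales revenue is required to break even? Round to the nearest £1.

£23,916,265

CM per unit = £339.41 − £208.01 = £131.40; CM ratio = £131.40 / £339.41 = 0.3871.
Break-even sales = FC ÷ CM ratio = £9,259,000 × £339.41 / £131.40 = £23,916,265.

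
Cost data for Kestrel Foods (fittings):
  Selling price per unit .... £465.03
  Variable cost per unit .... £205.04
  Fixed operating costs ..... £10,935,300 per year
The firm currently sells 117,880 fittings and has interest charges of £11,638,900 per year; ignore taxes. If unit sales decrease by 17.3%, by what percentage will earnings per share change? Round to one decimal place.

-65.7%

Total contribution margin = 117,880 × £259.99 = £30,647,621.20.
EBIT = £30,647,621.20 − £10,935,300 = £19,712,321.20.
After interest of £11,638,900.00, pre-tax earnings = £8,073,421.20.
DCL = total CM / (EBIT − I) = £30,647,621.20 / £8,073,421.20 = 3.7961.
EPS therefore changes by 3.7961 × (-17.3%) = -65.7%.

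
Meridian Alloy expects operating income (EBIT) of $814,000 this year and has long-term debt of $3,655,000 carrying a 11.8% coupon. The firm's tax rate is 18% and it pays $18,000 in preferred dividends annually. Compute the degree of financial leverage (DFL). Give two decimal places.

2.26

Annual interest charges come to $431,290.00.
Pre-tax preferred-dividend burden = $18,000 ÷ (1 − 0.18) = $21,951.22.
DFL = EBIT ÷ [EBIT − I − D_p/(1−t)] = $814,000 ÷ [$814,000 − $431,290.00 − $21,951.22] = $814,000 ÷ $360,758.78 = 2.2564.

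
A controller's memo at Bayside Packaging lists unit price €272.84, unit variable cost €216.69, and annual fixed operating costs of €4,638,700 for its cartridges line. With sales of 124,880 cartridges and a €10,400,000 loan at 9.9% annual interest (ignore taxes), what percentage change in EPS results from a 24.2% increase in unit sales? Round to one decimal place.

+126.3%

At 124,880 units, contribution = 124,880 × €56.15 = €7,012,012.00.
Operating income = contribution − fixed costs = €7,012,012.00 − €4,638,700 = €2,373,312.00.
After interest of €1,029,600.00, pre-tax earnings = €1,343,712.00.
Degree of combined leverage = contribution ÷ (EBIT − I) = €7,012,012.00 ÷ €1,343,712.00 = 5.2184.
%ΔEPS = DCL × %ΔSales = 5.2184 × +24.2% = +126.3%.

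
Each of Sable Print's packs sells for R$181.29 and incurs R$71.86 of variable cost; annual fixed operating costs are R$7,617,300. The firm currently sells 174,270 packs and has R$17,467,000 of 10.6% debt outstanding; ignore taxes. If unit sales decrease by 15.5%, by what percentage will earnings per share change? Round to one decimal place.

Contribution at this volume is 174,270 × R$109.43 = R$19,070,366.10.
EBIT = R$19,070,366.10 − R$7,617,300 = R$11,453,066.10.
After interest of R$1,851,502.00, pre-tax earnings = R$9,601,564.10.
Degree of combined leverage = contribution ÷ (EBIT − I) = R$19,070,366.10 ÷ R$9,601,564.10 = 1.9862.
%ΔEPS = DCL × %ΔSales = 1.9862 × -15.5% = -30.8%.

-30.8%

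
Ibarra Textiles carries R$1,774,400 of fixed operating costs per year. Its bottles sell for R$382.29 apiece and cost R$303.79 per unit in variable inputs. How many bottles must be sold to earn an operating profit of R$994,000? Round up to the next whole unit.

Contribution margin per unit = R$382.29 − R$303.79 = R$78.50.
Required volume = (fixed costs + target profit) ÷ CM = (R$1,774,400 + R$994,000) ÷ R$78.50 = 35,266.24, so 35,267 bottles.

35,267 bottles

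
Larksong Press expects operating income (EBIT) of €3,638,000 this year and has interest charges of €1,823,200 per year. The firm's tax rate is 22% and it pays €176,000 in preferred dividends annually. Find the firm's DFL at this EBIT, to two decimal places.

2.29

Annual interest charges come to €1,823,200.00.
Pre-tax preferred-dividend burden = €176,000 ÷ (1 − 0.22) = €225,641.03.
DFL = EBIT ÷ [EBIT − I − D_p/(1−t)] = €3,638,000 ÷ [€3,638,000 − €1,823,200.00 − €225,641.03] = €3,638,000 ÷ €1,589,158.97 = 2.2893.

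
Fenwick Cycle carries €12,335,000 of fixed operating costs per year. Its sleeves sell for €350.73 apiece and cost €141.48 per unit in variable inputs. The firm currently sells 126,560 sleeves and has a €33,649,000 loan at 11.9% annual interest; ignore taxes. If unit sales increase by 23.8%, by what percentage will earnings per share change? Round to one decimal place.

At 126,560 units, contribution = 126,560 × €209.25 = €26,482,680.00.
Subtracting fixed costs: EBIT = €26,482,680.00 − €12,335,000 = €14,147,680.00.
After interest of €4,004,231.00, pre-tax earnings = €10,143,449.00.
DCL = total CM / (EBIT − I) = €26,482,680.00 / €10,143,449.00 = 2.6108.
%ΔEPS = DCL × %ΔSales = 2.6108 × +23.8% = +62.1%.

+62.1%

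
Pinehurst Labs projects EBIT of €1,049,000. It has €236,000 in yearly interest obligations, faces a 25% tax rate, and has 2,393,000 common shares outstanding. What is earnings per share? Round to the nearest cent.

€0.25

Pre-tax income = €1,049,000 − €236,000.00 = €813,000.00.
Net income = €813,000.00 × (1 − 0.25) = €609,750.00.
Per share: €609,750.00 / 2,393,000 shares = €0.25.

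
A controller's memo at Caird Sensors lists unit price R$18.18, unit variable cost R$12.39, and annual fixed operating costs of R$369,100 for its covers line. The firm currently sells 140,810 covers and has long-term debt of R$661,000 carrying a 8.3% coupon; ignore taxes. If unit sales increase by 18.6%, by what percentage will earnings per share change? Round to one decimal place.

Total contribution margin = 140,810 × R$5.79 = R$815,289.90.
Operating income = contribution − fixed costs = R$815,289.90 − R$369,100 = R$446,189.90.
Interest = R$54,863.00, so EBIT − I = R$391,326.90.
Degree of combined leverage = contribution ÷ (EBIT − I) = R$815,289.90 ÷ R$391,326.90 = 2.0834.
EPS therefore changes by 2.0834 × (+18.6%) = +38.8%.

+38.8%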